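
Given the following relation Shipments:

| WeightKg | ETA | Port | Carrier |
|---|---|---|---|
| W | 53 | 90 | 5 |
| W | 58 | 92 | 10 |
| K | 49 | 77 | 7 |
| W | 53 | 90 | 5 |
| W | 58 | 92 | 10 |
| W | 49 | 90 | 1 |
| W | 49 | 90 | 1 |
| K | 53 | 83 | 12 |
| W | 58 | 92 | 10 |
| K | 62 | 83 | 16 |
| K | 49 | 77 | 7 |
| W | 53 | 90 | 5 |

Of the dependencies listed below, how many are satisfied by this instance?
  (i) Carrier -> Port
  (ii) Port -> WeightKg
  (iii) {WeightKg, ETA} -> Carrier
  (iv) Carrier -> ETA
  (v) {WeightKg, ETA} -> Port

5

(i) Carrier -> Port: every LHS value maps to a single RHS value — holds.
(ii) Port -> WeightKg: every LHS value maps to a single RHS value — holds.
(iii) {WeightKg, ETA} -> Carrier: every LHS value maps to a single RHS value — holds.
(iv) Carrier -> ETA: every LHS value maps to a single RHS value — holds.
(v) {WeightKg, ETA} -> Port: every LHS value maps to a single RHS value — holds.
5 of the 5 dependencies hold.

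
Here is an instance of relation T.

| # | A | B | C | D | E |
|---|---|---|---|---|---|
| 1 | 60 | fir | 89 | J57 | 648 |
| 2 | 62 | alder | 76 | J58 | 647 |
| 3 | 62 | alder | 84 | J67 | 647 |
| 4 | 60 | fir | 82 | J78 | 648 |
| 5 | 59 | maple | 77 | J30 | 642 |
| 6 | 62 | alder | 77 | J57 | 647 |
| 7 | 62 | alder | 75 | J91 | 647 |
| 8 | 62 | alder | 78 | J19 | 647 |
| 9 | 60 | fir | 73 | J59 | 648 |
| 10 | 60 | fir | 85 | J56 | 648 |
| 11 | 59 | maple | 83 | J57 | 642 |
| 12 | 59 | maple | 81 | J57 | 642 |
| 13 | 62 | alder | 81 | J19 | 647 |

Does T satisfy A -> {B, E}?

A=60: rows 1, 4, 9, 10 → {B,E} = (fir, 648), (fir, 648), (fir, 648), (fir, 648) ✓
A=62: rows 2, 3, 6, 7, 8, 13 → {B,E} = (alder, 647), (alder, 647), (alder, 647), (alder, 647), (alder, 647), (alder, 647) ✓
A=59: rows 5, 11, 12 → {B,E} = (maple, 642), (maple, 642), (maple, 642) ✓
Every A value is associated with a single {B, E} value, so A -> {B, E} holds.

Yes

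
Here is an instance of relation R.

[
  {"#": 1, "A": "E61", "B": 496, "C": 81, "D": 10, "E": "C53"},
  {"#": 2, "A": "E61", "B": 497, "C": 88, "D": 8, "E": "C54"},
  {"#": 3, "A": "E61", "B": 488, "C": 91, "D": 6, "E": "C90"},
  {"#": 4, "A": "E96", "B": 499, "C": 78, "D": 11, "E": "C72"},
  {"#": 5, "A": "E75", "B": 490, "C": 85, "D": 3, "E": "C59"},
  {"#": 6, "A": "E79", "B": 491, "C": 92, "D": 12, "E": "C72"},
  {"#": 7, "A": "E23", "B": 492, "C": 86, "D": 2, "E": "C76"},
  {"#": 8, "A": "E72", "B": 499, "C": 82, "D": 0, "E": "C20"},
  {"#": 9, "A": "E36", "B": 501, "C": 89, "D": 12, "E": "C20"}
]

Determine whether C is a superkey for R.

All 9 rows have distinct C values, so C → (all attributes) holds and C is a superkey.

Yes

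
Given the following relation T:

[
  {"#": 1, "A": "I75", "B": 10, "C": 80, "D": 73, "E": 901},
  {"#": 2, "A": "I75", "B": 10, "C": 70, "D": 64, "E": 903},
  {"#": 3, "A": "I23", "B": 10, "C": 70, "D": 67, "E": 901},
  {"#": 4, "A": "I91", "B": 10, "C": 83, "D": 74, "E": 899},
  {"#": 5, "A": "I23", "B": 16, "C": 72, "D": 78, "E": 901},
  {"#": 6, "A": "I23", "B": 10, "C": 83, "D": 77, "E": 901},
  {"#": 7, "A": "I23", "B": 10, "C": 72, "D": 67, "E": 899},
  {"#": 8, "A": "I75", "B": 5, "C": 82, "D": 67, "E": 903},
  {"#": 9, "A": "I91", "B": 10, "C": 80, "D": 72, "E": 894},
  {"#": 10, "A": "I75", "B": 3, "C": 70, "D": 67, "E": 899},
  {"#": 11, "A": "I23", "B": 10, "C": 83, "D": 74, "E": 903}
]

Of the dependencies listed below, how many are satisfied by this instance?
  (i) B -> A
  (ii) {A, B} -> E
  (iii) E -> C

0

(i) B -> A: B=10: rows 1, 2, 3, 4, 6, 7, 9, 11 → A takes values {I75, I23, I91} — violation — fails.
(ii) {A, B} -> E: (A=I75, B=10): rows 1, 2 → E takes values {901, 903} — violation; (A=I23, B=10): rows 3, 6, 7, 11 → E takes values {901, 899, 903} — violation; (A=I91, B=10): rows 4, 9 → E takes values {899, 894} — violation — fails.
(iii) E -> C: E=901: rows 1, 3, 5, 6 → C takes values {80, 70, 72, 83} — violation; E=903: rows 2, 8, 11 → C takes values {70, 82, 83} — violation; E=899: rows 4, 7, 10 → C takes values {83, 72, 70} — violation — fails.
None of the 3 dependencies hold.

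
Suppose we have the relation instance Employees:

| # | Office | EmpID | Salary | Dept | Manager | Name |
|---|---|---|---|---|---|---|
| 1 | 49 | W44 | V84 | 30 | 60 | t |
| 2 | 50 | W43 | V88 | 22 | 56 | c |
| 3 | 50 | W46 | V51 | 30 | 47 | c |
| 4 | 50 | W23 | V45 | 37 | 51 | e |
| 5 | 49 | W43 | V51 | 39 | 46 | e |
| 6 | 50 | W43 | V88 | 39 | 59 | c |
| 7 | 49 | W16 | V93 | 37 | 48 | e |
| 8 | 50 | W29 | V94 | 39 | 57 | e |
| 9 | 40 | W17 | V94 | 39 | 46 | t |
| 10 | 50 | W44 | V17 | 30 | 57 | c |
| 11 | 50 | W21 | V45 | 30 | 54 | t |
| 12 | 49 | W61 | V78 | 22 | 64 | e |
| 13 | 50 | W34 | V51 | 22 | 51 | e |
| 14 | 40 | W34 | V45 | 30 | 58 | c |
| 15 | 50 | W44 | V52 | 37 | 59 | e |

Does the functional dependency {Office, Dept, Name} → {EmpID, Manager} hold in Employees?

(Office=49, Dept=30, Name=t): row 1 → {EmpID,Manager} = (W44, 60) ✓
(Office=50, Dept=22, Name=c): row 2 → {EmpID,Manager} = (W43, 56) ✓
(Office=50, Dept=30, Name=c): rows 3, 10 → {EmpID,Manager} takes values {(W46, 47), (W44, 57)} — violation
(Office=50, Dept=37, Name=e): rows 4, 15 → {EmpID,Manager} takes values {(W23, 51), (W44, 59)} — violation
(Office=49, Dept=39, Name=e): row 5 → {EmpID,Manager} = (W43, 46) ✓
(Office=50, Dept=39, Name=c): row 6 → {EmpID,Manager} = (W43, 59) ✓
(Office=49, Dept=37, Name=e): row 7 → {EmpID,Manager} = (W16, 48) ✓
(Office=50, Dept=39, Name=e): row 8 → {EmpID,Manager} = (W29, 57) ✓
(Office=40, Dept=39, Name=t): row 9 → {EmpID,Manager} = (W17, 46) ✓
(Office=50, Dept=30, Name=t): row 11 → {EmpID,Manager} = (W21, 54) ✓
(Office=49, Dept=22, Name=e): row 12 → {EmpID,Manager} = (W61, 64) ✓
(Office=50, Dept=22, Name=e): row 13 → {EmpID,Manager} = (W34, 51) ✓
(Office=40, Dept=30, Name=c): row 14 → {EmpID,Manager} = (W34, 58) ✓
Two rows agree on {Office, Dept, Name} but differ on {EmpID, Manager}, so {Office, Dept, Name} → {EmpID, Manager} does not hold.

No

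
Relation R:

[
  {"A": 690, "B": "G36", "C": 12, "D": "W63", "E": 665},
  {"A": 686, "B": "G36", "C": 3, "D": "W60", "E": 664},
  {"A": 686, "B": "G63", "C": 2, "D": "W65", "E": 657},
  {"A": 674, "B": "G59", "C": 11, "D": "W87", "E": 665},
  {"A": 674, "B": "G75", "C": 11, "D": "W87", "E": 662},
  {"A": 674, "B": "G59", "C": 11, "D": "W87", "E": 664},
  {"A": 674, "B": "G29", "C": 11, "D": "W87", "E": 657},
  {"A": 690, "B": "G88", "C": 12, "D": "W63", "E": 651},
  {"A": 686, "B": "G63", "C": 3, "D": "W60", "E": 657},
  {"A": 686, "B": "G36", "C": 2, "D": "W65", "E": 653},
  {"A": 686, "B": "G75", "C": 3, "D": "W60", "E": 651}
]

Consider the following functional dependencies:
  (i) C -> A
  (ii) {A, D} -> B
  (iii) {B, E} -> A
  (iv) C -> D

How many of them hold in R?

(i) C -> A: every LHS value maps to a single RHS value — holds.
(ii) {A, D} -> B: (A=690, D=W63): 2 rows → B takes values {G36, G88} — violation; (A=686, D=W60): 3 rows → B takes values {G36, G63, G75} — violation; (A=686, D=W65): 2 rows → B takes values {G63, G36} — violation; (A=674, D=W87): 4 rows → B takes values {G59, G75, G29} — violation — fails.
(iii) {B, E} -> A: every LHS value maps to a single RHS value — holds.
(iv) C -> D: every LHS value maps to a single RHS value — holds.
3 of the 4 dependencies hold.

3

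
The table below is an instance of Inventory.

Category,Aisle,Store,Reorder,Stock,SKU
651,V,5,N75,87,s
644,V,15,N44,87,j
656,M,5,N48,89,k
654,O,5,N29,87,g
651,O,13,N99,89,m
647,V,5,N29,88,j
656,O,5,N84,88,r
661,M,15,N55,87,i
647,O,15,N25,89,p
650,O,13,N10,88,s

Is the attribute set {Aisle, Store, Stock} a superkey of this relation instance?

Yes

All 10 rows have distinct {Aisle, Store, Stock} values, so {Aisle, Store, Stock} → (all attributes) holds and {Aisle, Store, Stock} is a superkey.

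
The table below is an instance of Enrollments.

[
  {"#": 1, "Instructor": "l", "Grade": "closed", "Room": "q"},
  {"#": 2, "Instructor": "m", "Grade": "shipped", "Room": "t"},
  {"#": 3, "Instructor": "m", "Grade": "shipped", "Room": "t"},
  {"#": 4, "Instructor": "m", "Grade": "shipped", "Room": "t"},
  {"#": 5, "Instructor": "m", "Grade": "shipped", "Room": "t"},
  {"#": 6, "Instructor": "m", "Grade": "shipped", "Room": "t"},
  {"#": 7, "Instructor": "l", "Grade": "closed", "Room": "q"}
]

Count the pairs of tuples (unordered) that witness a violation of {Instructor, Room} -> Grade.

(Instructor=l, Room=q): all 2 rows agree on Grade — 0 pairs.
(Instructor=m, Room=t): all 5 rows agree on Grade — 0 pairs.

0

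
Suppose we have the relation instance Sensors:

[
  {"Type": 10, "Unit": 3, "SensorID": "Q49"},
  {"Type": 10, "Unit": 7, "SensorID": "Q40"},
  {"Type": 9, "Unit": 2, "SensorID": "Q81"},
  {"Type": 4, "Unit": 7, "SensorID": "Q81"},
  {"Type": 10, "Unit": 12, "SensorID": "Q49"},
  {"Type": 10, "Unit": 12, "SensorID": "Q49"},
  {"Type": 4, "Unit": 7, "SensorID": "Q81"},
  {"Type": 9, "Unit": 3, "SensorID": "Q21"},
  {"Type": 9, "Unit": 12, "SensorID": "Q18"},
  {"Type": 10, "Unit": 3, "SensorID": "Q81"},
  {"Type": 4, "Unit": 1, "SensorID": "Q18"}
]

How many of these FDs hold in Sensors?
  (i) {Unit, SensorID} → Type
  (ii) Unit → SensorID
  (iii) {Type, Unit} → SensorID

1

(i) {Unit, SensorID} → Type: every LHS value maps to a single RHS value — holds.
(ii) Unit → SensorID: Unit=3: 3 rows → SensorID takes values {Q49, Q21, Q81} — violation; Unit=7: 3 rows → SensorID takes values {Q40, Q81} — violation; Unit=12: 3 rows → SensorID takes values {Q49, Q18} — violation — fails.
(iii) {Type, Unit} → SensorID: (Type=10, Unit=3): 2 rows → SensorID takes values {Q49, Q81} — violation — fails.
1 of the 3 dependencies holds.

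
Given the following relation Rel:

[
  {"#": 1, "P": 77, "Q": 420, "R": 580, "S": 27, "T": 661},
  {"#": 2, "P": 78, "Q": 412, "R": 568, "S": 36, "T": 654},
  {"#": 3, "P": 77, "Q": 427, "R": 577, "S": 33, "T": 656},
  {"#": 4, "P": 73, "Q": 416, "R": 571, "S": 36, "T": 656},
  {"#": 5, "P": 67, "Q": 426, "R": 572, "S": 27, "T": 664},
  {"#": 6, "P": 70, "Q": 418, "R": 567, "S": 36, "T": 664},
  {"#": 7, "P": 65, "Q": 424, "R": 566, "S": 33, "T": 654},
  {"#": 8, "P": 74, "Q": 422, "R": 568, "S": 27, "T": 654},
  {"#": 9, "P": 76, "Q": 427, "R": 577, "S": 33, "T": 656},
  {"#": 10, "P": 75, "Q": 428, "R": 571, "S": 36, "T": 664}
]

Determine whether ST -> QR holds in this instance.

(S=27, T=661): row 1 → {Q,R} = (420, 580) ✓
(S=36, T=654): row 2 → {Q,R} = (412, 568) ✓
(S=33, T=656): rows 3, 9 → {Q,R} = (427, 577), (427, 577) ✓
(S=36, T=656): row 4 → {Q,R} = (416, 571) ✓
(S=27, T=664): row 5 → {Q,R} = (426, 572) ✓
(S=36, T=664): rows 6, 10 → {Q,R} takes values {(418, 567), (428, 571)} — violation
(S=33, T=654): row 7 → {Q,R} = (424, 566) ✓
(S=27, T=654): row 8 → {Q,R} = (422, 568) ✓
Two rows agree on ST but differ on QR, so ST -> QR does not hold.

No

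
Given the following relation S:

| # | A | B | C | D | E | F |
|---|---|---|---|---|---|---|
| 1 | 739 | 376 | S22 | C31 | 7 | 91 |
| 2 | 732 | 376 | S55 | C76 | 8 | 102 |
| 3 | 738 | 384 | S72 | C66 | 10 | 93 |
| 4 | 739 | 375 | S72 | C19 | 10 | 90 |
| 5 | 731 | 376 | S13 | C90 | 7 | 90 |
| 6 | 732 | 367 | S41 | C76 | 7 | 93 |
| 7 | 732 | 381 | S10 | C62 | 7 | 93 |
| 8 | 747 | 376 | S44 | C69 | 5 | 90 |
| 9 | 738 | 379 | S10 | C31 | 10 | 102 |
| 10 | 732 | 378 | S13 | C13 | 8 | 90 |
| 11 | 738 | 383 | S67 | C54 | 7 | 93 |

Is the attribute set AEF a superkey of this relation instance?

No

Rows 6 and 7 have the same AEF value (A=732, E=7, F=93) but are distinct tuples, so AEF does not determine every attribute — not a superkey.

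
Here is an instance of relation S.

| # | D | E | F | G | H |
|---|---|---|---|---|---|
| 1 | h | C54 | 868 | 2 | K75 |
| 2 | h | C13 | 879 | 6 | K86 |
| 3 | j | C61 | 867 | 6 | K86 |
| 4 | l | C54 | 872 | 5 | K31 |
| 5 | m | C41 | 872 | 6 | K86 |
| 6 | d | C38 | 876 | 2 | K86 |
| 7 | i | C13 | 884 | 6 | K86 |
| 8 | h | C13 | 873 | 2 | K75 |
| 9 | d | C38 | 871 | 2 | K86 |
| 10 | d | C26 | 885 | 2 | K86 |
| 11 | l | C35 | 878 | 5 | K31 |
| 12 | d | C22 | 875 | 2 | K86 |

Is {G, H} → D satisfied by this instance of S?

(G=2, H=K75): rows 1, 8 → D = h, h ✓
(G=6, H=K86): rows 2, 3, 5, 7 → D takes values {h, j, m, i} — violation
(G=5, H=K31): rows 4, 11 → D = l, l ✓
(G=2, H=K86): rows 6, 9, 10, 12 → D = d, d, d, d ✓
Two rows agree on {G, H} but differ on D, so {G, H} → D does not hold.

No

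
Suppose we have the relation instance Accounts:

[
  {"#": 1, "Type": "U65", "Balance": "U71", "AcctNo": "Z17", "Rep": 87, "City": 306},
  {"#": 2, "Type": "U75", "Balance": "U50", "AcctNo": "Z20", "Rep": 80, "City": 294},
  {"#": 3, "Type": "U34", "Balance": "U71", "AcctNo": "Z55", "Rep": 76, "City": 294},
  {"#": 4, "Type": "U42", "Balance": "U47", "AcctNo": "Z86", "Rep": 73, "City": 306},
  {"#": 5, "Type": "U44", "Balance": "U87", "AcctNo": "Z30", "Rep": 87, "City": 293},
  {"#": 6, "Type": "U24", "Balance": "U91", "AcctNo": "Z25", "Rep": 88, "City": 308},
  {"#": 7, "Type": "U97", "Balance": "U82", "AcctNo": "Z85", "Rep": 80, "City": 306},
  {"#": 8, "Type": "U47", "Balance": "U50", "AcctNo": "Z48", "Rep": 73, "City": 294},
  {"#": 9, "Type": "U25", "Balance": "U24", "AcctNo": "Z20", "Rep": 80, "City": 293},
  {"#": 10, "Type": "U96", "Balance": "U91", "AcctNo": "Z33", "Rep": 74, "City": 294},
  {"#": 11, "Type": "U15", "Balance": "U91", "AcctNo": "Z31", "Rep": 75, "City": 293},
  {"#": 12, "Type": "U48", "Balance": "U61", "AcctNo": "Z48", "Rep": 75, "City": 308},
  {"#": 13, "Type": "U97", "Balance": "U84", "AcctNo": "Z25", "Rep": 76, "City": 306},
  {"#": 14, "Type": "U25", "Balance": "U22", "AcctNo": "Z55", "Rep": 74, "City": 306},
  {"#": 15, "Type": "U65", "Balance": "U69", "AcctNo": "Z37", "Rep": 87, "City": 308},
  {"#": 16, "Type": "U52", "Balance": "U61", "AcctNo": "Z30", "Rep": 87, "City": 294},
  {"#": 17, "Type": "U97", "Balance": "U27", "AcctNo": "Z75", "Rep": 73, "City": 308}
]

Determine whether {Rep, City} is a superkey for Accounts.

All 17 rows have distinct {Rep, City} values, so {Rep, City} → (all attributes) holds and {Rep, City} is a superkey.

Yes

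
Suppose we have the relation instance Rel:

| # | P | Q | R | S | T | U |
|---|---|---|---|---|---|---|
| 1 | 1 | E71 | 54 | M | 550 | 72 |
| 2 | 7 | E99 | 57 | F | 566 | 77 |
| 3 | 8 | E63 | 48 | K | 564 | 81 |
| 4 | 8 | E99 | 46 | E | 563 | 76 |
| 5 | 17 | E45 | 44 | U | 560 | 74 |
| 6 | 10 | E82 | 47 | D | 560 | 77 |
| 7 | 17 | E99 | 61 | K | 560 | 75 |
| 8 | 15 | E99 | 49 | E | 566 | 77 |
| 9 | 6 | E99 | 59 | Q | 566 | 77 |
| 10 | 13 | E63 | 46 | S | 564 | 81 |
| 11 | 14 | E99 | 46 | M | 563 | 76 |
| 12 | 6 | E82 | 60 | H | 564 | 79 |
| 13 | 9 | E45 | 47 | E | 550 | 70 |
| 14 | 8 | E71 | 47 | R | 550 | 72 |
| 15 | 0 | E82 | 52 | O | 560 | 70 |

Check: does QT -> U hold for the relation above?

No

(Q=E71, T=550): rows 1, 14 → U = 72, 72 ✓
(Q=E99, T=566): rows 2, 8, 9 → U = 77, 77, 77 ✓
(Q=E63, T=564): rows 3, 10 → U = 81, 81 ✓
(Q=E99, T=563): rows 4, 11 → U = 76, 76 ✓
(Q=E45, T=560): row 5 → U = 74 ✓
(Q=E82, T=560): rows 6, 15 → U takes values {77, 70} — violation
(Q=E99, T=560): row 7 → U = 75 ✓
(Q=E82, T=564): row 12 → U = 79 ✓
(Q=E45, T=550): row 13 → U = 70 ✓
Two rows agree on QT but differ on U, so QT -> U does not hold.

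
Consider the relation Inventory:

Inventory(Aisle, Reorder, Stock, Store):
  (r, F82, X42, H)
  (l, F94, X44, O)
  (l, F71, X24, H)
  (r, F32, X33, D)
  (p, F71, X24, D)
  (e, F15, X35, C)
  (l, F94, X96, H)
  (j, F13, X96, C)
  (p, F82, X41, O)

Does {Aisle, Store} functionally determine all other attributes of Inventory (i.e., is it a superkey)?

No

Two distinct rows share (Aisle=l, Store=H), so {Aisle, Store} does not determine every attribute — not a superkey.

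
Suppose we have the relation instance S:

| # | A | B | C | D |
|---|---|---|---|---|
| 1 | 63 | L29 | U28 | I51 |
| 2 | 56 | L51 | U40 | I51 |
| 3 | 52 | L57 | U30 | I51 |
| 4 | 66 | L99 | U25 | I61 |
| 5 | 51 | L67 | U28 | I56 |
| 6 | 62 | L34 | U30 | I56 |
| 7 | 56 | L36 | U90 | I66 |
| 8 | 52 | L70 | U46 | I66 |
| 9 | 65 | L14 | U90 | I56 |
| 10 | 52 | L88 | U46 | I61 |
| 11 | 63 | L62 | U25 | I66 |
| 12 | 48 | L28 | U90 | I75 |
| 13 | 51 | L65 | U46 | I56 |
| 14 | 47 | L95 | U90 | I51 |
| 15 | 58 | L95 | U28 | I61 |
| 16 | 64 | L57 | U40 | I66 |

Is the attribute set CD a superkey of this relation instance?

Yes

All 16 rows have distinct CD values, so CD → (all attributes) holds and CD is a superkey.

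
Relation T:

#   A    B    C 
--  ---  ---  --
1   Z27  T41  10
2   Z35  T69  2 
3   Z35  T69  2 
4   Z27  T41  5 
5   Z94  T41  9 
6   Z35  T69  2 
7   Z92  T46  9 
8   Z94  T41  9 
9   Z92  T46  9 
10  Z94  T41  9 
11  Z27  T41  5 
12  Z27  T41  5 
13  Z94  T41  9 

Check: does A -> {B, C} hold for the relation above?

A=Z27: rows 1, 4, 11, 12 → {B,C} takes values {(T41, 10), (T41, 5)} — violation
A=Z35: rows 2, 3, 6 → {B,C} = (T69, 2), (T69, 2), (T69, 2) ✓
A=Z94: rows 5, 8, 10, 13 → {B,C} = (T41, 9), (T41, 9), (T41, 9), (T41, 9) ✓
A=Z92: rows 7, 9 → {B,C} = (T46, 9), (T46, 9) ✓
Two rows agree on A but differ on {B, C}, so A -> {B, C} does not hold.

No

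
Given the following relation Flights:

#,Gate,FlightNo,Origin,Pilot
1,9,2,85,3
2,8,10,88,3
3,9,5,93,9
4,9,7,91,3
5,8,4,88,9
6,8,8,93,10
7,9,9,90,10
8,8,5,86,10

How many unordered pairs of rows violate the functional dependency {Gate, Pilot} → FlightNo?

2

(Gate=9, Pilot=3): violating pairs (1,4) — 1 pair.
(Gate=8, Pilot=10): violating pairs (6,8) — 1 pair.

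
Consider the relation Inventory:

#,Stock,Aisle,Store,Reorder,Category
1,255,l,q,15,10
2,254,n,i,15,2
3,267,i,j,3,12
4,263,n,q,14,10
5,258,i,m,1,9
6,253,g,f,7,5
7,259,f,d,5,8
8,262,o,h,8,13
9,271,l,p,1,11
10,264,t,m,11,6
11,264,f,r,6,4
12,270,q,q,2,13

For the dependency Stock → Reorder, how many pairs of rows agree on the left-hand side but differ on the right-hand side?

1

Stock=264: violating pairs (10,11) — 1 pair.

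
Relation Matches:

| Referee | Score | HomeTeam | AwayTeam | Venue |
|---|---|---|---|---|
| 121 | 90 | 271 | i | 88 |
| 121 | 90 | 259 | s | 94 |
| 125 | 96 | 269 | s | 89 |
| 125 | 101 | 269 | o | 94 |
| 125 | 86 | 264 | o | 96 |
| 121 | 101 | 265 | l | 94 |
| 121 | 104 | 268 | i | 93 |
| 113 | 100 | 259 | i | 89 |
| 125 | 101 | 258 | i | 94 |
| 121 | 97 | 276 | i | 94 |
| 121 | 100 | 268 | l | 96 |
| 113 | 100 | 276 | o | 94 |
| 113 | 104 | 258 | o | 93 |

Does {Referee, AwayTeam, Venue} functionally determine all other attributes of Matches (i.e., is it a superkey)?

All 13 rows have distinct {Referee, AwayTeam, Venue} values, so {Referee, AwayTeam, Venue} → (all attributes) holds and {Referee, AwayTeam, Venue} is a superkey.

Yes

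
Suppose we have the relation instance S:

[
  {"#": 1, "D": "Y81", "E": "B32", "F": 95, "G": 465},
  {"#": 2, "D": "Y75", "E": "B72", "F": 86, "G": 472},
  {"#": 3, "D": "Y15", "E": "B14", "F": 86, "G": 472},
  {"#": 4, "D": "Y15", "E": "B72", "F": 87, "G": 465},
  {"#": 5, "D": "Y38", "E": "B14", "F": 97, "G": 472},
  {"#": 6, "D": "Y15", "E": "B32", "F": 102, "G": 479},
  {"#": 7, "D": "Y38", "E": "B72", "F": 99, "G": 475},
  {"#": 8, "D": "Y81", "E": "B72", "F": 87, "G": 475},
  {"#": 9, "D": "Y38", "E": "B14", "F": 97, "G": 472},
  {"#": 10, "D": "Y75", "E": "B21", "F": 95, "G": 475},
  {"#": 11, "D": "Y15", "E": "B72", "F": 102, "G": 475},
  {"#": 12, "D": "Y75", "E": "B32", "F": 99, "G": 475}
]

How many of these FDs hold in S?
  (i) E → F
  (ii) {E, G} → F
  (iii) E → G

(i) E → F: E=B32: rows 1, 6, 12 → F takes values {95, 102, 99} — violation; E=B72: rows 2, 4, 7, 8, 11 → F takes values {86, 87, 99, 102} — violation; E=B14: rows 3, 5, 9 → F takes values {86, 97} — violation — fails.
(ii) {E, G} → F: (E=B14, G=472): rows 3, 5, 9 → F takes values {86, 97} — violation; (E=B72, G=475): rows 7, 8, 11 → F takes values {99, 87, 102} — violation — fails.
(iii) E → G: E=B32: rows 1, 6, 12 → G takes values {465, 479, 475} — violation; E=B72: rows 2, 4, 7, 8, 11 → G takes values {472, 465, 475} — violation — fails.
None of the 3 dependencies hold.

0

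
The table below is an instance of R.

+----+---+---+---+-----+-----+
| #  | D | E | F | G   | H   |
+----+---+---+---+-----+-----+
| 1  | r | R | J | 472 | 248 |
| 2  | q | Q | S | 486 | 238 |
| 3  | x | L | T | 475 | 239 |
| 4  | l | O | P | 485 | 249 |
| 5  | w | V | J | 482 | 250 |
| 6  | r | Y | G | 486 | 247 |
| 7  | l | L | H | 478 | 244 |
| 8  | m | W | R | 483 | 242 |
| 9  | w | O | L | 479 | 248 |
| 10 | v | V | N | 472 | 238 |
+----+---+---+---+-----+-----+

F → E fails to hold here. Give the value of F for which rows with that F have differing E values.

J

F=J: rows 1, 5 → E takes values {R, V} — violation
F=S: row 2 → E = Q ✓
F=T: row 3 → E = L ✓
F=P: row 4 → E = O ✓
F=G: row 6 → E = Y ✓
F=H: row 7 → E = L ✓
F=R: row 8 → E = W ✓
F=L: row 9 → E = O ✓
F=N: row 10 → E = V ✓
The only F value with inconsistent E is F=J.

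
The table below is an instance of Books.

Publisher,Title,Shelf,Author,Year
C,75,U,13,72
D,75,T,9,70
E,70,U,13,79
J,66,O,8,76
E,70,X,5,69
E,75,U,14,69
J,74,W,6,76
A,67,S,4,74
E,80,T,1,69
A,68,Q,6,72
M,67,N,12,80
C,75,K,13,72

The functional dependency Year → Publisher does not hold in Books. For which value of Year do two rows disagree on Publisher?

72

Year=72: 3 rows → Publisher takes values {C, A} — violation
Year=70: 1 row → Publisher = D ✓
Year=79: 1 row → Publisher = E ✓
Year=76: 2 rows → Publisher = J, J ✓
Year=69: 3 rows → Publisher = E, E, E ✓
Year=74: 1 row → Publisher = A ✓
Year=80: 1 row → Publisher = M ✓
The only Year value with inconsistent Publisher is Year=72.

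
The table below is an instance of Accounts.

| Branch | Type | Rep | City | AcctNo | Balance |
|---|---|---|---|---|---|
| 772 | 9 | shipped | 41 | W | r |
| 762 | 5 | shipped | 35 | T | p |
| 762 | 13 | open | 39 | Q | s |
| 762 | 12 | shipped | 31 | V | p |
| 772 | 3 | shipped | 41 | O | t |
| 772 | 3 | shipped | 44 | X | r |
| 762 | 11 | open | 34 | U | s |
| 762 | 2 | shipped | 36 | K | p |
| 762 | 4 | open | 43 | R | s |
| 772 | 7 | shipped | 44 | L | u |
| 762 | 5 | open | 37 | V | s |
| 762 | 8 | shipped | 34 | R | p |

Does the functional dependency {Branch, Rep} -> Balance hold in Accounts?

No

(Branch=772, Rep=shipped): 4 rows → Balance takes values {r, t, u} — violation
(Branch=762, Rep=shipped): 4 rows → Balance = p, p, p, p ✓
(Branch=762, Rep=open): 4 rows → Balance = s, s, s, s ✓
Two rows agree on {Branch, Rep} but differ on Balance, so {Branch, Rep} -> Balance does not hold.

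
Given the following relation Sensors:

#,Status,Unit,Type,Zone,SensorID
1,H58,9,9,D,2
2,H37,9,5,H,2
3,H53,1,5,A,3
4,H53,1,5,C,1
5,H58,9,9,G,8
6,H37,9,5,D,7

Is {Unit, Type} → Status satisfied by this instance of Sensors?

(Unit=9, Type=9): rows 1, 5 → Status = H58, H58 ✓
(Unit=9, Type=5): rows 2, 6 → Status = H37, H37 ✓
(Unit=1, Type=5): rows 3, 4 → Status = H53, H53 ✓
Every {Unit, Type} value is associated with a single Status value, so {Unit, Type} → Status holds.

Yes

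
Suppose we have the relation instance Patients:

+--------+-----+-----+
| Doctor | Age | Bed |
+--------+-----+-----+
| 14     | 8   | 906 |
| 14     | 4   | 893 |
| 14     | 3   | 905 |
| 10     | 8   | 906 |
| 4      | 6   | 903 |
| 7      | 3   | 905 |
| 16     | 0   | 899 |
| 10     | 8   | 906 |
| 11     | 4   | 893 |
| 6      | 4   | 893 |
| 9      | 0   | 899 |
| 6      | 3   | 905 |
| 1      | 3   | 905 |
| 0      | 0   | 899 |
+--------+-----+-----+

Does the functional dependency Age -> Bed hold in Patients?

Yes

Age=8: 3 rows → Bed = 906, 906, 906 ✓
Age=4: 3 rows → Bed = 893, 893, 893 ✓
Age=3: 4 rows → Bed = 905, 905, 905, 905 ✓
Age=6: 1 row → Bed = 903 ✓
Age=0: 3 rows → Bed = 899, 899, 899 ✓
Every Age value is associated with a single Bed value, so Age -> Bed holds.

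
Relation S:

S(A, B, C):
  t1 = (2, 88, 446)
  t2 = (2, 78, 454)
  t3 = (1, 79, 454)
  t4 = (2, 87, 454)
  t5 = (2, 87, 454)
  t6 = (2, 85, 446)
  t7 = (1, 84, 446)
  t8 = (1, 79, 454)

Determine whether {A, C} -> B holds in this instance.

(A=2, C=446): rows 1, 6 → B takes values {88, 85} — violation
(A=2, C=454): rows 2, 4, 5 → B takes values {78, 87} — violation
(A=1, C=454): rows 3, 8 → B = 79, 79 ✓
(A=1, C=446): row 7 → B = 84 ✓
Two rows agree on {A, C} but differ on B, so {A, C} -> B does not hold.

No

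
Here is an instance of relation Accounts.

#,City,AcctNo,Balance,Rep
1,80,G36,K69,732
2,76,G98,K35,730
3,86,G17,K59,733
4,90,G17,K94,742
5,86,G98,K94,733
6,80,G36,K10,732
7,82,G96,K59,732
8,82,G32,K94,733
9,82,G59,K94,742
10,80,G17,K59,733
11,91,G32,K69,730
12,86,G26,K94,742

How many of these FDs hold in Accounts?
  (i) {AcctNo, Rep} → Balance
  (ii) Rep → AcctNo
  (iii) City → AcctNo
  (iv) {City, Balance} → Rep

(i) {AcctNo, Rep} → Balance: (AcctNo=G36, Rep=732): rows 1, 6 → Balance takes values {K69, K10} — violation — fails.
(ii) Rep → AcctNo: Rep=732: rows 1, 6, 7 → AcctNo takes values {G36, G96} — violation; Rep=730: rows 2, 11 → AcctNo takes values {G98, G32} — violation; Rep=733: rows 3, 5, 8, 10 → AcctNo takes values {G17, G98, G32} — violation; Rep=742: rows 4, 9, 12 → AcctNo takes values {G17, G59, G26} — violation — fails.
(iii) City → AcctNo: City=80: rows 1, 6, 10 → AcctNo takes values {G36, G17} — violation; City=86: rows 3, 5, 12 → AcctNo takes values {G17, G98, G26} — violation; City=82: rows 7, 8, 9 → AcctNo takes values {G96, G32, G59} — violation — fails.
(iv) {City, Balance} → Rep: (City=86, Balance=K94): rows 5, 12 → Rep takes values {733, 742} — violation; (City=82, Balance=K94): rows 8, 9 → Rep takes values {733, 742} — violation — fails.
None of the 4 dependencies hold.

0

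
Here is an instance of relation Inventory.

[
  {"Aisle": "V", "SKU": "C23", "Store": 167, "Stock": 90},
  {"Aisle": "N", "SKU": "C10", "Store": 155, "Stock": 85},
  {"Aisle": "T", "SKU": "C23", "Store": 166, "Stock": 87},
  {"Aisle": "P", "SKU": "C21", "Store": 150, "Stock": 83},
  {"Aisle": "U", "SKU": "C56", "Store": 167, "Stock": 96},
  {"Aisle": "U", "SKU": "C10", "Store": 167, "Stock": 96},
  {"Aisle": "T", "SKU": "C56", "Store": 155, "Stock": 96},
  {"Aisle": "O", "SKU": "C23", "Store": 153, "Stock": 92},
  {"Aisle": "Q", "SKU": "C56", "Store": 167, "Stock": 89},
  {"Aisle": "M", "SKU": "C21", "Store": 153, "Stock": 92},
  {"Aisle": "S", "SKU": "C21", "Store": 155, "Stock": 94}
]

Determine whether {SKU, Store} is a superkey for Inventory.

No

Two distinct rows share (SKU=C56, Store=167), so {SKU, Store} does not determine every attribute — not a superkey.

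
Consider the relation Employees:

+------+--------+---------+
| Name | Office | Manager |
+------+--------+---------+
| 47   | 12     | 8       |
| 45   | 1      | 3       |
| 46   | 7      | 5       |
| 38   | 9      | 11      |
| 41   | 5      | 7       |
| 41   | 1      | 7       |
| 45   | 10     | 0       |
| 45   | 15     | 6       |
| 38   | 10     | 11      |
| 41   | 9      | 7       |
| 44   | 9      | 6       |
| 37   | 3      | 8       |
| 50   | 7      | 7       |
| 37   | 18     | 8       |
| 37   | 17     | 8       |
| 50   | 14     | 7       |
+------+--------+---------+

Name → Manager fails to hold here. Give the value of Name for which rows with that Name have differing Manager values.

45

Name=47: 1 row → Manager = 8 ✓
Name=45: 3 rows → Manager takes values {3, 0, 6} — violation
Name=46: 1 row → Manager = 5 ✓
Name=38: 2 rows → Manager = 11, 11 ✓
Name=41: 3 rows → Manager = 7, 7, 7 ✓
Name=44: 1 row → Manager = 6 ✓
Name=37: 3 rows → Manager = 8, 8, 8 ✓
Name=50: 2 rows → Manager = 7, 7 ✓
The only Name value with inconsistent Manager is Name=45.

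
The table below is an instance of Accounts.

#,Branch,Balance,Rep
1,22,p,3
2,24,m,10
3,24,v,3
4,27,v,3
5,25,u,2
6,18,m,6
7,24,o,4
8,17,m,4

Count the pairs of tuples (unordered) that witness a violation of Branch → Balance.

3

Branch=24: violating pairs (2,3), (2,7), (3,7) — 3 pairs.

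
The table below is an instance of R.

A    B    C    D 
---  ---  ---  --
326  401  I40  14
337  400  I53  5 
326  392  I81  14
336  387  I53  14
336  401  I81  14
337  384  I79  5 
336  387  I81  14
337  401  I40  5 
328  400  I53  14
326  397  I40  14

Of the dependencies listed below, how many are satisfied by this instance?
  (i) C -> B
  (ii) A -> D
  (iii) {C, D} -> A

(i) C -> B: C=I40: 3 rows → B takes values {401, 397} — violation; C=I53: 3 rows → B takes values {400, 387} — violation; C=I81: 3 rows → B takes values {392, 401, 387} — violation — fails.
(ii) A -> D: every LHS value maps to a single RHS value — holds.
(iii) {C, D} -> A: (C=I81, D=14): 3 rows → A takes values {326, 336} — violation; (C=I53, D=14): 2 rows → A takes values {336, 328} — violation — fails.
1 of the 3 dependencies holds.

1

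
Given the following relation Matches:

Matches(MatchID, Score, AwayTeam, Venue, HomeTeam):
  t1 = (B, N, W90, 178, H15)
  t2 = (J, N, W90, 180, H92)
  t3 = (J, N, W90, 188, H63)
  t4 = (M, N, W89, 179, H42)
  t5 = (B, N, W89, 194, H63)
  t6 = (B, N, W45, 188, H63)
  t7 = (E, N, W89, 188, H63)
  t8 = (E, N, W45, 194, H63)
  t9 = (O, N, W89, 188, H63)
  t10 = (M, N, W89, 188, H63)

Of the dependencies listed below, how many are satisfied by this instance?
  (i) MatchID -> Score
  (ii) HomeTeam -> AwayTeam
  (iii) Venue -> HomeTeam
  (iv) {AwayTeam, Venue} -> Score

(i) MatchID -> Score: every LHS value maps to a single RHS value — holds.
(ii) HomeTeam -> AwayTeam: HomeTeam=H63: rows 3, 5, 6, 7, 8, 9, 10 → AwayTeam takes values {W90, W89, W45} — violation — fails.
(iii) Venue -> HomeTeam: every LHS value maps to a single RHS value — holds.
(iv) {AwayTeam, Venue} -> Score: every LHS value maps to a single RHS value — holds.
3 of the 4 dependencies hold.

3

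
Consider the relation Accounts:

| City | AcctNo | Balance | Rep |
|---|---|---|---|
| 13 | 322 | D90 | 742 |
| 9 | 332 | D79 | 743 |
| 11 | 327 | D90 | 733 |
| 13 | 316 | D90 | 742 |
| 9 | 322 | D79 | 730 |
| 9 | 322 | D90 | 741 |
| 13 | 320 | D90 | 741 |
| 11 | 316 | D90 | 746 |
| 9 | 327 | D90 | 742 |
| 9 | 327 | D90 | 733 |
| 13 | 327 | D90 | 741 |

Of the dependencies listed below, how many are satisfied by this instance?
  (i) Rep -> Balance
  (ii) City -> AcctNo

(i) Rep -> Balance: every LHS value maps to a single RHS value — holds.
(ii) City -> AcctNo: City=13: 4 rows → AcctNo takes values {322, 316, 320, 327} — violation; City=9: 5 rows → AcctNo takes values {332, 322, 327} — violation; City=11: 2 rows → AcctNo takes values {327, 316} — violation — fails.
1 of the 2 dependencies holds.

1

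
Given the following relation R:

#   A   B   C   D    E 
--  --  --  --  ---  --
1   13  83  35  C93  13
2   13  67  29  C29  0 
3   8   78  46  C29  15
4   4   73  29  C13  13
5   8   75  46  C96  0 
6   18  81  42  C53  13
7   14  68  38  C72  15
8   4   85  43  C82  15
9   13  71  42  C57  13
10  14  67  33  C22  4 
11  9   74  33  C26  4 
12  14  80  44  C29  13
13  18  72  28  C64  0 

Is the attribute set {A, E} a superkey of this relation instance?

No

Rows 1 and 9 have the same {A, E} value (A=13, E=13) but are distinct tuples, so {A, E} does not determine every attribute — not a superkey.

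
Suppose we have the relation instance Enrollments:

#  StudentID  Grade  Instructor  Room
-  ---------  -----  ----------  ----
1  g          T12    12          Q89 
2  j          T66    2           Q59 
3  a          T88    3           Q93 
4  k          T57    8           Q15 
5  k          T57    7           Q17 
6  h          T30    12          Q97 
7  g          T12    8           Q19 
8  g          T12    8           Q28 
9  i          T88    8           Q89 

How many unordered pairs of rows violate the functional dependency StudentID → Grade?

StudentID=g: all 3 rows agree on Grade — 0 pairs.
StudentID=k: all 2 rows agree on Grade — 0 pairs.

0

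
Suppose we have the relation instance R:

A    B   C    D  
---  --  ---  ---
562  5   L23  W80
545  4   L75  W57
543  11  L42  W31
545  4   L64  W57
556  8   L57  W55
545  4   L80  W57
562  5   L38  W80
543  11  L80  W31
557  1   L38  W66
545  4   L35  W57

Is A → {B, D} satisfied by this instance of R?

A=562: 2 rows → {B,D} = (5, W80), (5, W80) ✓
A=545: 4 rows → {B,D} = (4, W57), (4, W57), (4, W57), (4, W57) ✓
A=543: 2 rows → {B,D} = (11, W31), (11, W31) ✓
A=556: 1 row → {B,D} = (8, W55) ✓
A=557: 1 row → {B,D} = (1, W66) ✓
Every A value is associated with a single {B, D} value, so A → {B, D} holds.

Yes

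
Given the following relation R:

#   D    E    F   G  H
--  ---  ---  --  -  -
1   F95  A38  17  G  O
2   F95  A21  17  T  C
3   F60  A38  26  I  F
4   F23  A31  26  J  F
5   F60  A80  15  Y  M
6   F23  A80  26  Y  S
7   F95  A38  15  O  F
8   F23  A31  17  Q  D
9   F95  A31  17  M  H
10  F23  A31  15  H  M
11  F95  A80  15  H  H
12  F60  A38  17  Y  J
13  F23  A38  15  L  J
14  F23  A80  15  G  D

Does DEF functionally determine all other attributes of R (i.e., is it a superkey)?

All 14 rows have distinct DEF values, so DEF → (all attributes) holds and DEF is a superkey.

Yes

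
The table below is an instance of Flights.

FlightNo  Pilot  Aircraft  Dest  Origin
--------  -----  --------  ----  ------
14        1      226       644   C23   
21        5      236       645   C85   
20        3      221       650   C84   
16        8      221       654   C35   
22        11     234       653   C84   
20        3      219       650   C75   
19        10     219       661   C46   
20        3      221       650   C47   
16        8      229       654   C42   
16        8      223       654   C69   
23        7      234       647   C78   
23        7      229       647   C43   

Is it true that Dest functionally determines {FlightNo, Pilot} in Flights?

Yes

Dest=644: 1 row → {FlightNo,Pilot} = (14, 1) ✓
Dest=645: 1 row → {FlightNo,Pilot} = (21, 5) ✓
Dest=650: 3 rows → {FlightNo,Pilot} = (20, 3), (20, 3), (20, 3) ✓
Dest=654: 3 rows → {FlightNo,Pilot} = (16, 8), (16, 8), (16, 8) ✓
Dest=653: 1 row → {FlightNo,Pilot} = (22, 11) ✓
Dest=661: 1 row → {FlightNo,Pilot} = (19, 10) ✓
Dest=647: 2 rows → {FlightNo,Pilot} = (23, 7), (23, 7) ✓
Every Dest value is associated with a single {FlightNo, Pilot} value, so Dest -> {FlightNo, Pilot} holds.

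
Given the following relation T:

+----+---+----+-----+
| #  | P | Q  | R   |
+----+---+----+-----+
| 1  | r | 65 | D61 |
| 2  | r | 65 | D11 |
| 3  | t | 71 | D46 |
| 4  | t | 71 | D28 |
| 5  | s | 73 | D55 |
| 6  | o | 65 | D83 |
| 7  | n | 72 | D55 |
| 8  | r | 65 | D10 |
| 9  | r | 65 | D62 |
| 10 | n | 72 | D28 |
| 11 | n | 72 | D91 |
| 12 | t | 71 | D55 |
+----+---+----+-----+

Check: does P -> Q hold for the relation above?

P=r: rows 1, 2, 8, 9 → Q = 65, 65, 65, 65 ✓
P=t: rows 3, 4, 12 → Q = 71, 71, 71 ✓
P=s: row 5 → Q = 73 ✓
P=o: row 6 → Q = 65 ✓
P=n: rows 7, 10, 11 → Q = 72, 72, 72 ✓
Every P value is associated with a single Q value, so P -> Q holds.

Yes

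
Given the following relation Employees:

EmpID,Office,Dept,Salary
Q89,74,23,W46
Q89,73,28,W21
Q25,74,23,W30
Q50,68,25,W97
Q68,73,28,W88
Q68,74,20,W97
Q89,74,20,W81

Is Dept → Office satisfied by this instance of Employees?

Dept=23: 2 rows → Office = 74, 74 ✓
Dept=28: 2 rows → Office = 73, 73 ✓
Dept=25: 1 row → Office = 68 ✓
Dept=20: 2 rows → Office = 74, 74 ✓
Every Dept value is associated with a single Office value, so Dept → Office holds.

Yes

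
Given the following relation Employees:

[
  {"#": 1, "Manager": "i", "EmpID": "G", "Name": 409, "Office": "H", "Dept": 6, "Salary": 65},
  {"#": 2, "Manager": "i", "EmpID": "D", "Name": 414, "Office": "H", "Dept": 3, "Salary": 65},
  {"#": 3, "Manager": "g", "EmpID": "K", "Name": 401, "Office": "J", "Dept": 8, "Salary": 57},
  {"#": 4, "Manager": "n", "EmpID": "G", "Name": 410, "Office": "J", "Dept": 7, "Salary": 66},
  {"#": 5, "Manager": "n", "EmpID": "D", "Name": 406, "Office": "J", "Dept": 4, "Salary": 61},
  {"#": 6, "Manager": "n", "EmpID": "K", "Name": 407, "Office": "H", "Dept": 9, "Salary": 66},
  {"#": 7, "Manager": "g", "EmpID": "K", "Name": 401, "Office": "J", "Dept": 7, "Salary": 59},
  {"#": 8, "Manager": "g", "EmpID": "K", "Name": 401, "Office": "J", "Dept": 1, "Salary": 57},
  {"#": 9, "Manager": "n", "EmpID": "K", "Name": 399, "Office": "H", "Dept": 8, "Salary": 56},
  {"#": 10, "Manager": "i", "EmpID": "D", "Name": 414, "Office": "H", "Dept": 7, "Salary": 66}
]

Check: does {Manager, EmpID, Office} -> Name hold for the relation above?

(Manager=i, EmpID=G, Office=H): row 1 → Name = 409 ✓
(Manager=i, EmpID=D, Office=H): rows 2, 10 → Name = 414, 414 ✓
(Manager=g, EmpID=K, Office=J): rows 3, 7, 8 → Name = 401, 401, 401 ✓
(Manager=n, EmpID=G, Office=J): row 4 → Name = 410 ✓
(Manager=n, EmpID=D, Office=J): row 5 → Name = 406 ✓
(Manager=n, EmpID=K, Office=H): rows 6, 9 → Name takes values {407, 399} — violation
Two rows agree on {Manager, EmpID, Office} but differ on Name, so {Manager, EmpID, Office} -> Name does not hold.

No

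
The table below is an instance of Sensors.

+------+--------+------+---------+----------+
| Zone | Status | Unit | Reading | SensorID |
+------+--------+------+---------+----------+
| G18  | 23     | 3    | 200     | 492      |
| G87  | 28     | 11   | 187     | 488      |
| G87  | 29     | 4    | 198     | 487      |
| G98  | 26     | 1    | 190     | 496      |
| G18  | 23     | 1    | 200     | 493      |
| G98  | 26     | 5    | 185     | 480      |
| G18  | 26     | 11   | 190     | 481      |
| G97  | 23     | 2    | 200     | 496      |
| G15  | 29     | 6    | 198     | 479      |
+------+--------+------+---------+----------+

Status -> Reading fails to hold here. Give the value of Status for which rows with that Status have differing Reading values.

Status=23: 3 rows → Reading = 200, 200, 200 ✓
Status=28: 1 row → Reading = 187 ✓
Status=29: 2 rows → Reading = 198, 198 ✓
Status=26: 3 rows → Reading takes values {190, 185} — violation
The only Status value with inconsistent Reading is Status=26.

26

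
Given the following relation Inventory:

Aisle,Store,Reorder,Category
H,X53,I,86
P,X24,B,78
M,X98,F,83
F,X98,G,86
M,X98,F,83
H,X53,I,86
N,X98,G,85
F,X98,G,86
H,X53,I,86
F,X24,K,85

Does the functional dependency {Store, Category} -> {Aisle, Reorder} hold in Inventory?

(Store=X53, Category=86): 3 rows → {Aisle,Reorder} = (H, I), (H, I), (H, I) ✓
(Store=X24, Category=78): 1 row → {Aisle,Reorder} = (P, B) ✓
(Store=X98, Category=83): 2 rows → {Aisle,Reorder} = (M, F), (M, F) ✓
(Store=X98, Category=86): 2 rows → {Aisle,Reorder} = (F, G), (F, G) ✓
(Store=X98, Category=85): 1 row → {Aisle,Reorder} = (N, G) ✓
(Store=X24, Category=85): 1 row → {Aisle,Reorder} = (F, K) ✓
Every {Store, Category} value is associated with a single {Aisle, Reorder} value, so {Store, Category} -> {Aisle, Reorder} holds.

Yes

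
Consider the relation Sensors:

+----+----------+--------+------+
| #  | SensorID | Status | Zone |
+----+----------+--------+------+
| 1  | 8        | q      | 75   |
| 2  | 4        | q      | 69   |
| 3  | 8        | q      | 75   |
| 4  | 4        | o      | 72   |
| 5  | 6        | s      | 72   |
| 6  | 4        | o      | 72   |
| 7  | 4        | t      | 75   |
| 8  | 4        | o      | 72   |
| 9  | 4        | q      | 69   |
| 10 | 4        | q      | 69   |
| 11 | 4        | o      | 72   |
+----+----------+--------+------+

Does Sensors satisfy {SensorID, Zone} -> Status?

Yes

(SensorID=8, Zone=75): rows 1, 3 → Status = q, q ✓
(SensorID=4, Zone=69): rows 2, 9, 10 → Status = q, q, q ✓
(SensorID=4, Zone=72): rows 4, 6, 8, 11 → Status = o, o, o, o ✓
(SensorID=6, Zone=72): row 5 → Status = s ✓
(SensorID=4, Zone=75): row 7 → Status = t ✓
Every {SensorID, Zone} value is associated with a single Status value, so {SensorID, Zone} -> Status holds.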